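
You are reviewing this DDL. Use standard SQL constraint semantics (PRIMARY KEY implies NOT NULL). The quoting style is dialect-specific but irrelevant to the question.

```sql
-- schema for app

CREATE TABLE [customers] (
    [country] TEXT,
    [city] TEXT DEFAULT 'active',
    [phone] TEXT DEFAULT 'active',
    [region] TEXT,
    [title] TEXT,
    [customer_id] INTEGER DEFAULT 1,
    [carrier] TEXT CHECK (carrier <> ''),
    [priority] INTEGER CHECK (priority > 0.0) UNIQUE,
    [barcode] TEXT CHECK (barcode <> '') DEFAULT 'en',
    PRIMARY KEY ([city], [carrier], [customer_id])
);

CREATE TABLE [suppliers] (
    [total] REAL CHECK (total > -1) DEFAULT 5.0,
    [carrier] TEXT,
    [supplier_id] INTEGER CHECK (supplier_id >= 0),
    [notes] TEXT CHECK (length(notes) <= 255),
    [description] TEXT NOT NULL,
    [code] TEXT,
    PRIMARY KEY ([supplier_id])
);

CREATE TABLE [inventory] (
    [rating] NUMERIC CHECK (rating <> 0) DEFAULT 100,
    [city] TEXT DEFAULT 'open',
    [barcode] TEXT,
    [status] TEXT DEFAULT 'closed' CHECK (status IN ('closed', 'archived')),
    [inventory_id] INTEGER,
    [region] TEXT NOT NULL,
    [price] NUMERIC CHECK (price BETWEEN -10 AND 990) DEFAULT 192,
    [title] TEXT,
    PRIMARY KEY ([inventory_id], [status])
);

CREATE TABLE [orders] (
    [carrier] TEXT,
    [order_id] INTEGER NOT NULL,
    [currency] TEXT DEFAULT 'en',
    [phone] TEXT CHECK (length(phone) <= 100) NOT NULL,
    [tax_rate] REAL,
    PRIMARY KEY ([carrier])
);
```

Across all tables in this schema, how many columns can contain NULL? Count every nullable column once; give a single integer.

customers: 6 nullable (country, phone, region, title, priority, barcode — PK (city, carrier, customer_id) and explicit NOT NULL columns excluded).
suppliers: 4 nullable (total, carrier, notes, code — PK (supplier_id) and explicit NOT NULL columns excluded).
inventory: 5 nullable (rating, city, barcode, price, title — PK (inventory_id, status) and explicit NOT NULL columns excluded).
orders: 2 nullable (currency, tax_rate — PK (carrier) and explicit NOT NULL columns excluded).
Total: 6 + 4 + 5 + 2 = 17.

17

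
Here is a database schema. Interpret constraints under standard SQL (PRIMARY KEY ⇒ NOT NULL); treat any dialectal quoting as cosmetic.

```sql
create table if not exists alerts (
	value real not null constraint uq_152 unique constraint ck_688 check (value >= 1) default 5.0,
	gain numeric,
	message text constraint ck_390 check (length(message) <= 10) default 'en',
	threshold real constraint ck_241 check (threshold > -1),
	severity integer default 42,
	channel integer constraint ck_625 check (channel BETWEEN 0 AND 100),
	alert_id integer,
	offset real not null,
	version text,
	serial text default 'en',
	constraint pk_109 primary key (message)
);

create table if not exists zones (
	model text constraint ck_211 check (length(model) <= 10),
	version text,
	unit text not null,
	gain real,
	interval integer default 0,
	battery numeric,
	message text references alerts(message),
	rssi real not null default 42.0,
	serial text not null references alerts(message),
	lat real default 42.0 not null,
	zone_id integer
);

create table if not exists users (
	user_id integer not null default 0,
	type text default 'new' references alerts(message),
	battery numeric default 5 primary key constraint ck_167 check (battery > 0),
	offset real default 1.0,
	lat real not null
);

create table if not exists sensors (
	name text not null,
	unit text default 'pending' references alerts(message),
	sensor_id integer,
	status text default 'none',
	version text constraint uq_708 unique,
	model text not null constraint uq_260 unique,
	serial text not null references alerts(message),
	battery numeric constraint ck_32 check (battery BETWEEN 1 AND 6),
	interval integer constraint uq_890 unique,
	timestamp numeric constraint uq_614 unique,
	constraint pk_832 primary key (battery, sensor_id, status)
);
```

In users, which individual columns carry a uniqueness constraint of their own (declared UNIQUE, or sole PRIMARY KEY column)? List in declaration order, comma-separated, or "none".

battery

- user_id: no UNIQUE or single-column PK constraint.
- type: no UNIQUE or single-column PK constraint.
- battery: single-column PRIMARY KEY → unique.
- offset: no UNIQUE or single-column PK constraint.
- lat: no UNIQUE or single-column PK constraint.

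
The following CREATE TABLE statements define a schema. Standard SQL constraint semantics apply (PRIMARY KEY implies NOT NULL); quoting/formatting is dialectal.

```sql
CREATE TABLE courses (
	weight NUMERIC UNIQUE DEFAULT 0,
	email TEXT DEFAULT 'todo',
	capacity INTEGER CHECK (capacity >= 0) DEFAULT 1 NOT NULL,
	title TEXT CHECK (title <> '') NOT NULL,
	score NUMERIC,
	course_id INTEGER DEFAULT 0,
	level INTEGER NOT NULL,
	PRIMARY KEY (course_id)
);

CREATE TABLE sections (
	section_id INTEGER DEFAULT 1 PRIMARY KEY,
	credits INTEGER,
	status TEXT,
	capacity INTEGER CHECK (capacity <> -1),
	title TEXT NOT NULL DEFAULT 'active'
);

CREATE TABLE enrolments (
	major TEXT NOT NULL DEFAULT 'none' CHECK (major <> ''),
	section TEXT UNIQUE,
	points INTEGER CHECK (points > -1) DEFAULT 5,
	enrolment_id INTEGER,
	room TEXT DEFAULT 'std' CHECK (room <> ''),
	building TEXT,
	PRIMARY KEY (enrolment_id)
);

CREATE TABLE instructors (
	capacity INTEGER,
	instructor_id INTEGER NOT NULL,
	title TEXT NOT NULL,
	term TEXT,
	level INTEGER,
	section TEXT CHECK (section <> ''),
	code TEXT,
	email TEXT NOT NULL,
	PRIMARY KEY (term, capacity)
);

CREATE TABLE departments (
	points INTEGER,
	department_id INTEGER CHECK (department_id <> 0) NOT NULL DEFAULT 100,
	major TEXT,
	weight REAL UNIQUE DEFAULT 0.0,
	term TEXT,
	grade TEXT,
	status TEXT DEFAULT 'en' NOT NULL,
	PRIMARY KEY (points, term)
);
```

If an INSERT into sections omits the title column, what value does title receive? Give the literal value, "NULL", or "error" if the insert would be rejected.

'active'

title has an explicit DEFAULT 'active'.
When the column is omitted from an INSERT, that default is used.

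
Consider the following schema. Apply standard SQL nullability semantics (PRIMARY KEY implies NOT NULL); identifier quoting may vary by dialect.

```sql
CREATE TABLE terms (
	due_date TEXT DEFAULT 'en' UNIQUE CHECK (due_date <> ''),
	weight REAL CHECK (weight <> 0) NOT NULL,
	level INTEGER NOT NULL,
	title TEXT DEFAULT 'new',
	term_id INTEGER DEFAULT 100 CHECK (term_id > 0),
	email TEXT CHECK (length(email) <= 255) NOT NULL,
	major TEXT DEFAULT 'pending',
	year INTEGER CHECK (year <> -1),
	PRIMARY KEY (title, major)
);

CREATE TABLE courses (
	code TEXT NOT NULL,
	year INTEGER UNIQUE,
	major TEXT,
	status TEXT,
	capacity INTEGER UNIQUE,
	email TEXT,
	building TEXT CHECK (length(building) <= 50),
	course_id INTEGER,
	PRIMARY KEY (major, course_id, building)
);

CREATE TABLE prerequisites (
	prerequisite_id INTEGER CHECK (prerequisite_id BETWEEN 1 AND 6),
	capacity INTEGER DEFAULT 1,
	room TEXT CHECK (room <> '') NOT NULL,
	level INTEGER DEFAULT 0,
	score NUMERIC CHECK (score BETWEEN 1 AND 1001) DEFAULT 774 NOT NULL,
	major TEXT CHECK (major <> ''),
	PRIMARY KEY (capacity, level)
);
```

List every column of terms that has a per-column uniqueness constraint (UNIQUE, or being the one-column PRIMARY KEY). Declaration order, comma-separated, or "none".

due_date

- due_date: declared UNIQUE → unique.
- weight: no UNIQUE or single-column PK constraint.
- level: no UNIQUE or single-column PK constraint.
- title: part of a composite PRIMARY KEY — only the tuple is unique, not this column on its own.
- term_id: no UNIQUE or single-column PK constraint.
- email: no UNIQUE or single-column PK constraint.
- major: part of a composite PRIMARY KEY — only the tuple is unique, not this column on its own.
- year: no UNIQUE or single-column PK constraint.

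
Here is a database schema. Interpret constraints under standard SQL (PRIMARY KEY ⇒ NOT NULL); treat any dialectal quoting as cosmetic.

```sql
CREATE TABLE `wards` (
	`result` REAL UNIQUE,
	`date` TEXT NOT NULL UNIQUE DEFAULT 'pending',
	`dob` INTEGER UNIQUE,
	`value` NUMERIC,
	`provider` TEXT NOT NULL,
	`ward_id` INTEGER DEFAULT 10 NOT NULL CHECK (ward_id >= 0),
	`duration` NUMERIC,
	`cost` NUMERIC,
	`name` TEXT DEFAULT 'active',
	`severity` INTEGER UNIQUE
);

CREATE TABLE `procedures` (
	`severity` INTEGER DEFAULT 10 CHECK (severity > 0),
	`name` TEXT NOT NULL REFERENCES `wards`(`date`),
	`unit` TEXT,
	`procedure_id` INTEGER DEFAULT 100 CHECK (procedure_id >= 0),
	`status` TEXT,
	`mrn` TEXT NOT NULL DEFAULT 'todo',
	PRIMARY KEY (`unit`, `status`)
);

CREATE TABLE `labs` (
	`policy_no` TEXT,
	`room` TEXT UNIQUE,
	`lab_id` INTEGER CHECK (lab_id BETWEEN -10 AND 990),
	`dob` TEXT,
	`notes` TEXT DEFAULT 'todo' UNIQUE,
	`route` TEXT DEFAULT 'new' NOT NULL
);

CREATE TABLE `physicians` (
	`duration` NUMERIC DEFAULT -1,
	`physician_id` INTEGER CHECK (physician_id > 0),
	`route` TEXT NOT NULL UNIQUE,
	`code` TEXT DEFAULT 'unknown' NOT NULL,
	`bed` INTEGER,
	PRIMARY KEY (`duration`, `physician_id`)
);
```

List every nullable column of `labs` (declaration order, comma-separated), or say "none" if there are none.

policy_no, room, lab_id, dob, notes

- policy_no: no NOT NULL constraint applies → nullable.
- room: UNIQUE does not imply NOT NULL → nullable.
- lab_id: CHECK does not forbid NULL (a CHECK constraint passes when its expression is NULL) → nullable.
- dob: no NOT NULL constraint applies → nullable.
- notes: UNIQUE does not imply NOT NULL → nullable.
- route: declared NOT NULL → not nullable.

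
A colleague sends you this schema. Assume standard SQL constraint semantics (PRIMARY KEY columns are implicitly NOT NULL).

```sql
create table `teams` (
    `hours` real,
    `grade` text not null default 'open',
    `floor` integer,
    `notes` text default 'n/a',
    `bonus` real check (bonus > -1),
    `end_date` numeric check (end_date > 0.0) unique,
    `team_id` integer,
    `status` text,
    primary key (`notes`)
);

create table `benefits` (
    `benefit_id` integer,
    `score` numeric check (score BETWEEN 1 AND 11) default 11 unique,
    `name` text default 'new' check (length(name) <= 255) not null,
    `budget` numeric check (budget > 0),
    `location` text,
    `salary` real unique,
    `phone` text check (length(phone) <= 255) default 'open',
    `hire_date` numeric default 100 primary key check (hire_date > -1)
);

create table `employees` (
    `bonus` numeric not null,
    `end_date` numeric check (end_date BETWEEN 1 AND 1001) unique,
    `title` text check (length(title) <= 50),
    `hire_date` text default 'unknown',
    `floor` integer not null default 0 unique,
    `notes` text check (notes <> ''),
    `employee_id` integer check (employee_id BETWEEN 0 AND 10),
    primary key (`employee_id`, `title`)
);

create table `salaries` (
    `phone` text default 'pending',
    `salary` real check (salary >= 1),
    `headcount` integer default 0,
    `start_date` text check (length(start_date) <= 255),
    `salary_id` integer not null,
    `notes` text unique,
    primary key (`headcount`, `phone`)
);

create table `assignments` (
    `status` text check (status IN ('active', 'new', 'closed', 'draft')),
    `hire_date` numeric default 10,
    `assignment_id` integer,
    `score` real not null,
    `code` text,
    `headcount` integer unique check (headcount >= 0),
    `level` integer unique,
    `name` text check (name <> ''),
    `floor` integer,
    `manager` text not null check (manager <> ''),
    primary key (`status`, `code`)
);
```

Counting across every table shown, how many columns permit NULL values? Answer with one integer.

teams: 6 nullable (hours, floor, bonus, end_date, team_id, status — PK (notes) and explicit NOT NULL columns excluded).
benefits: 6 nullable (benefit_id, score, budget, location, salary, phone — PK (hire_date) and explicit NOT NULL columns excluded).
employees: 3 nullable (end_date, hire_date, notes — PK (employee_id, title) and explicit NOT NULL columns excluded).
salaries: 3 nullable (salary, start_date, notes — PK (headcount, phone) and explicit NOT NULL columns excluded).
assignments: 6 nullable (hire_date, assignment_id, headcount, level, name, floor — PK (status, code) and explicit NOT NULL columns excluded).
Total: 6 + 6 + 3 + 3 + 6 = 24.

24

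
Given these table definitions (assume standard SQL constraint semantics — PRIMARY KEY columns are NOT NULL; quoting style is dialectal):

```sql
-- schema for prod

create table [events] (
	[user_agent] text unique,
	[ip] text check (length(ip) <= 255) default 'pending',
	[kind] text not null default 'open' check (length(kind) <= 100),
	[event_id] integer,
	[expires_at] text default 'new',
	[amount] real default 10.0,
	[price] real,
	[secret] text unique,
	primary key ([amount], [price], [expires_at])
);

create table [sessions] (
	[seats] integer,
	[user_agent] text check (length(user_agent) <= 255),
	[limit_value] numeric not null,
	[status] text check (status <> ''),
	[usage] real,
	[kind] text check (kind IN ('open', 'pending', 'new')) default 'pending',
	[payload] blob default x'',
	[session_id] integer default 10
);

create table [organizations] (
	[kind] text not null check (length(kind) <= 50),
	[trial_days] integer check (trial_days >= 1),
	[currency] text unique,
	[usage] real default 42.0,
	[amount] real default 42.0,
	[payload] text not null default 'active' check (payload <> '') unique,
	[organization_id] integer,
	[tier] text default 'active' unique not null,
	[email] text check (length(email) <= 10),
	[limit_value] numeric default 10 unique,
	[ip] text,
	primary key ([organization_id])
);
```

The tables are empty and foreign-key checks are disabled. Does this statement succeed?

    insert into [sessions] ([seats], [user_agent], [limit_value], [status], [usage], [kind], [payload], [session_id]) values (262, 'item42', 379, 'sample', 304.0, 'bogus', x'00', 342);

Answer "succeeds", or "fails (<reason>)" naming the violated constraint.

fails (CHECK on kind)

The value 'bogus' for kind violates CHECK (kind IN ('open', 'pending', 'new')).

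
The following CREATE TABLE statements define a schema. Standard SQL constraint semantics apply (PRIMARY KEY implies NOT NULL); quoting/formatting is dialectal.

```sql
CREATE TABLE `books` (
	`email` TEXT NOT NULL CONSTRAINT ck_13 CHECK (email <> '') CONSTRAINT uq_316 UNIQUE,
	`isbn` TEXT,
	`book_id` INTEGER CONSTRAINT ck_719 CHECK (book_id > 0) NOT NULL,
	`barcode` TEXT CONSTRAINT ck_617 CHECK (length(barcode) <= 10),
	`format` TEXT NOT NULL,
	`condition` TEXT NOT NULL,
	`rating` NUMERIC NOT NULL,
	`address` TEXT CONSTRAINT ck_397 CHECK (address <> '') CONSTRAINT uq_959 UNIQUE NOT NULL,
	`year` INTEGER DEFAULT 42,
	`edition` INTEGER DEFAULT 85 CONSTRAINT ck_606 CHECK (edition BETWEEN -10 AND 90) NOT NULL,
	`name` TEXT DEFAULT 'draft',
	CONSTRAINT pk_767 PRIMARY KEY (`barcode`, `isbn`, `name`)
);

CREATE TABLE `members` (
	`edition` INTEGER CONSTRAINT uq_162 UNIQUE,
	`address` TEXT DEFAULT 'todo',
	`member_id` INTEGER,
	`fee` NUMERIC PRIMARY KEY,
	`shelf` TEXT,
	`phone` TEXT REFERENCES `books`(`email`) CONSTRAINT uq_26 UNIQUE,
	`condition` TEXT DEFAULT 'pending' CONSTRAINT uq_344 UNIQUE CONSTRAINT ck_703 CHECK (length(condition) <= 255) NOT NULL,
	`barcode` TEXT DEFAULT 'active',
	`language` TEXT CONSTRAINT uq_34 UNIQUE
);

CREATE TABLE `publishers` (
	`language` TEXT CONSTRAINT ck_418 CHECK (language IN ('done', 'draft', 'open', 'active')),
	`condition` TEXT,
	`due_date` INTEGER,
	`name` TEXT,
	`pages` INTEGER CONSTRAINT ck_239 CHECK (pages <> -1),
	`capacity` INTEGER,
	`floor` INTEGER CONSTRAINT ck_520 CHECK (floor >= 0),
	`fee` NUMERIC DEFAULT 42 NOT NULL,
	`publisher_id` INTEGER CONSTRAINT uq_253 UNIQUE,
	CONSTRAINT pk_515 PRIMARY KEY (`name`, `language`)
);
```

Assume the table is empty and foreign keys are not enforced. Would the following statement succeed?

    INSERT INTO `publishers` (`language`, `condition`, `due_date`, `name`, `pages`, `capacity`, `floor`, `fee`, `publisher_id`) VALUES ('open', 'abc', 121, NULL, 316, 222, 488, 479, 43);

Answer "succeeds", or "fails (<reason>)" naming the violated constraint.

name is explicitly set to NULL, but name is part of the PRIMARY KEY (implied NOT NULL).

fails (NOT NULL on name)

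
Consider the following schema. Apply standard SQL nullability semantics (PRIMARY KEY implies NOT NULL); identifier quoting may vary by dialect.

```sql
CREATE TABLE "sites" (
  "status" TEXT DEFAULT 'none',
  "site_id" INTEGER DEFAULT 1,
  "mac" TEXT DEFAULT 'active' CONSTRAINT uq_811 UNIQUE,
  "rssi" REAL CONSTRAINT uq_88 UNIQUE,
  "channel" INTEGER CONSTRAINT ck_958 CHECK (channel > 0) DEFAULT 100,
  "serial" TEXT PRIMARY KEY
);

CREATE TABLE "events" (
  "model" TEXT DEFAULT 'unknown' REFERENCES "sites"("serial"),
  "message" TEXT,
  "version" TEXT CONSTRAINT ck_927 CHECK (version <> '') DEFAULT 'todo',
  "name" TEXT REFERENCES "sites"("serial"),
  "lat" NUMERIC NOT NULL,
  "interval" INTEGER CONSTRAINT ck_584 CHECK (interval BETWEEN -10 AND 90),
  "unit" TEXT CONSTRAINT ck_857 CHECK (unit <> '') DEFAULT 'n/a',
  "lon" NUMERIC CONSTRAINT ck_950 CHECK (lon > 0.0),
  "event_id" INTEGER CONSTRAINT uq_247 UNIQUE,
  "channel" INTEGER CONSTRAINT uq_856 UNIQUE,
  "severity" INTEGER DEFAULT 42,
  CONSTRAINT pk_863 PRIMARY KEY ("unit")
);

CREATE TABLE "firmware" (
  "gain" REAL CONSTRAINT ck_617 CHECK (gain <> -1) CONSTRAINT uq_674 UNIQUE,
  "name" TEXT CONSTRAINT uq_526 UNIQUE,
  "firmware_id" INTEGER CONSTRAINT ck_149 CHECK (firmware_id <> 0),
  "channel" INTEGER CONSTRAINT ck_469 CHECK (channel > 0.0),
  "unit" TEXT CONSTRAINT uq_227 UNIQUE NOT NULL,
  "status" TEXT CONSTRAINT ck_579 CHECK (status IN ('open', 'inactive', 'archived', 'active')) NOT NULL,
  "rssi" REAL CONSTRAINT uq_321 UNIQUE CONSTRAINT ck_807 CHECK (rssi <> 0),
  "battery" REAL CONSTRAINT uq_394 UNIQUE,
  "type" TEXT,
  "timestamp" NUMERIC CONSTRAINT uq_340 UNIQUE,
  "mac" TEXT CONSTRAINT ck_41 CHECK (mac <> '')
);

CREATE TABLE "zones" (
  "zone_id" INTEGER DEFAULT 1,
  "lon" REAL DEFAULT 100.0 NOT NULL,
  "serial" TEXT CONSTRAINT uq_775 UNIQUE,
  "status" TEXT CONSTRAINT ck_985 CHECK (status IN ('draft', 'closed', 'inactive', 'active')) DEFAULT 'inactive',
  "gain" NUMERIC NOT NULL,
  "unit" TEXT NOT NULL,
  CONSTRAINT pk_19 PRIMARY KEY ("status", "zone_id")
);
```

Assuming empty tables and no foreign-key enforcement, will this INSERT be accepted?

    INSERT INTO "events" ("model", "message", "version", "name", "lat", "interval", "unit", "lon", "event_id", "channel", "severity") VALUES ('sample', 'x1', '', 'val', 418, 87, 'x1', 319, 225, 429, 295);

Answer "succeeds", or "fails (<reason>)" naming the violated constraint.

The value '' for version violates CHECK (version <> '').

fails (CHECK on version)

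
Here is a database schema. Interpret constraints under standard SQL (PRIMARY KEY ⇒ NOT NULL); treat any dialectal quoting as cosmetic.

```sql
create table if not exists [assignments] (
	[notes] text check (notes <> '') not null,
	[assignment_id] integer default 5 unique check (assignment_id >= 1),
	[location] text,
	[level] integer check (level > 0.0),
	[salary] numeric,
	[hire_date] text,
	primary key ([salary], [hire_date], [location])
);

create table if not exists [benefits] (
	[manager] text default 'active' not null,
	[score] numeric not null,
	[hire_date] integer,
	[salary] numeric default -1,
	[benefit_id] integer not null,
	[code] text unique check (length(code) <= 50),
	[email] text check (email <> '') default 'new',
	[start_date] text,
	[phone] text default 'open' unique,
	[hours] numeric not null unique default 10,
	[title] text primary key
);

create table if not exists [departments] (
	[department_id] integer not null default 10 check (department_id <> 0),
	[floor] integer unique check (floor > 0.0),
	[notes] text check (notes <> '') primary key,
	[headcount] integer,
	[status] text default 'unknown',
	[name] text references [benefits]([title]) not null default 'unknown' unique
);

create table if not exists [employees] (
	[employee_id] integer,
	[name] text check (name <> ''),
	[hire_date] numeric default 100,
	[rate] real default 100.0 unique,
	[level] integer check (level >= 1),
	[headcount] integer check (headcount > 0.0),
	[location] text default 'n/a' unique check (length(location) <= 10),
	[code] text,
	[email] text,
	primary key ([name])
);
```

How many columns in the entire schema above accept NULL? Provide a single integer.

19

assignments: 2 nullable (assignment_id, level — PK (salary, hire_date, location) and explicit NOT NULL columns excluded).
benefits: 6 nullable (hire_date, salary, code, email, start_date, phone — PK (title) and explicit NOT NULL columns excluded).
departments: 3 nullable (floor, headcount, status — PK (notes) and explicit NOT NULL columns excluded).
employees: 8 nullable (employee_id, hire_date, rate, level, headcount, location, code, email — PK (name) and explicit NOT NULL columns excluded).
Total: 2 + 6 + 3 + 8 = 19.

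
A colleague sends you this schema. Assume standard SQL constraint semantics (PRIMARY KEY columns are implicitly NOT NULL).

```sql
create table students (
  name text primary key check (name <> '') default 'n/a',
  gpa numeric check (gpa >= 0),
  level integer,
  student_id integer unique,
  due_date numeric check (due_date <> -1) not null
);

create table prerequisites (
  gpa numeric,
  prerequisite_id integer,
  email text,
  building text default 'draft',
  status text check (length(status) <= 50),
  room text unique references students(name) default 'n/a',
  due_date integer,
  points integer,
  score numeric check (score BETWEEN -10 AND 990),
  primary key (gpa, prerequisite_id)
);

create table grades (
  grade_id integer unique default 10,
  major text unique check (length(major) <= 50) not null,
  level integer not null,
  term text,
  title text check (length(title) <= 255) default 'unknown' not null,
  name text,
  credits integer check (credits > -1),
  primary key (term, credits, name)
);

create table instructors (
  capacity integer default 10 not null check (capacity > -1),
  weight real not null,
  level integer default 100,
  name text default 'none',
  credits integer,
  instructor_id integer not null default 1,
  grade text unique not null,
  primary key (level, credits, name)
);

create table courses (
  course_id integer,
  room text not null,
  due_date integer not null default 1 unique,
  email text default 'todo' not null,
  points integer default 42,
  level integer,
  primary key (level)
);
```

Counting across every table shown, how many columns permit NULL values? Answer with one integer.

students: 3 nullable (gpa, level, student_id — PK (name) and explicit NOT NULL columns excluded).
prerequisites: 7 nullable (email, building, status, room, due_date, points, score — PK (gpa, prerequisite_id) and explicit NOT NULL columns excluded).
grades: 1 nullable (grade_id — PK (term, credits, name) and explicit NOT NULL columns excluded).
instructors: 0 nullable (none — PK (level, credits, name) and explicit NOT NULL columns excluded).
courses: 2 nullable (course_id, points — PK (level) and explicit NOT NULL columns excluded).
Total: 3 + 7 + 1 + 0 + 2 = 13.

13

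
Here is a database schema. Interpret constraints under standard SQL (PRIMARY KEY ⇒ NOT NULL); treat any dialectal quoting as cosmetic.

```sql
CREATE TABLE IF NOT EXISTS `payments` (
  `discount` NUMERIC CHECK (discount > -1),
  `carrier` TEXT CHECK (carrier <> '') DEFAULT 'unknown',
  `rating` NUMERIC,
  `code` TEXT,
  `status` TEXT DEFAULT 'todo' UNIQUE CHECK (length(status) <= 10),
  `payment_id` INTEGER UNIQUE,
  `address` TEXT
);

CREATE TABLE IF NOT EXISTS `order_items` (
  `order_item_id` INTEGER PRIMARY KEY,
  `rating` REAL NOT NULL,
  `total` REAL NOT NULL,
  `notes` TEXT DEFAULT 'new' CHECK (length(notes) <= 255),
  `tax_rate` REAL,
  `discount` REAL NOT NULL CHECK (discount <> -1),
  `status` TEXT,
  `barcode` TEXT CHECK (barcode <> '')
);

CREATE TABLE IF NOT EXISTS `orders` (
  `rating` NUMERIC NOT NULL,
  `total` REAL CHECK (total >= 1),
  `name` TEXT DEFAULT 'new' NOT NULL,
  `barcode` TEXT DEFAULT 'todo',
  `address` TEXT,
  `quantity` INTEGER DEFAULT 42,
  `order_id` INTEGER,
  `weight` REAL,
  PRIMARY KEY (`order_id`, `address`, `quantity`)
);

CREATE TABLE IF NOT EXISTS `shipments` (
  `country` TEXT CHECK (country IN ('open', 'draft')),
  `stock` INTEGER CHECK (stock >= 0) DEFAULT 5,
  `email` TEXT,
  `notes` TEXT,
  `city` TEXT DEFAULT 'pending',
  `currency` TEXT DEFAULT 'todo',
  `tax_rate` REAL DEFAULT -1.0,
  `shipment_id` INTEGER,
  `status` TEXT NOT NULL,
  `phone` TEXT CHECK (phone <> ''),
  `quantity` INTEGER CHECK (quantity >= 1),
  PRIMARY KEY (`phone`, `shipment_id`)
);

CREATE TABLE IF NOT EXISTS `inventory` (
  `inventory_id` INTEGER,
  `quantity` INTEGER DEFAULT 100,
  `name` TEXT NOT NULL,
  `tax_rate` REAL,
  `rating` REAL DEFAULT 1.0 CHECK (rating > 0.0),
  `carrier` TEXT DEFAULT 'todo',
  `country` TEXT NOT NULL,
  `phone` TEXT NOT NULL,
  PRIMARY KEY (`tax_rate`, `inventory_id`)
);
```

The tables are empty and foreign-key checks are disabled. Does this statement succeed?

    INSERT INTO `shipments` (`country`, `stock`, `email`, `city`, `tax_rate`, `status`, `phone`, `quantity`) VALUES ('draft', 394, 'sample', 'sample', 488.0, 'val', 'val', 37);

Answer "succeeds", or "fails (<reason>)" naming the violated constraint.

shipment_id is omitted from the column list and has no DEFAULT, so it would receive NULL.
But shipment_id is part of the PRIMARY KEY (implied NOT NULL).

fails (NOT NULL on shipment_id)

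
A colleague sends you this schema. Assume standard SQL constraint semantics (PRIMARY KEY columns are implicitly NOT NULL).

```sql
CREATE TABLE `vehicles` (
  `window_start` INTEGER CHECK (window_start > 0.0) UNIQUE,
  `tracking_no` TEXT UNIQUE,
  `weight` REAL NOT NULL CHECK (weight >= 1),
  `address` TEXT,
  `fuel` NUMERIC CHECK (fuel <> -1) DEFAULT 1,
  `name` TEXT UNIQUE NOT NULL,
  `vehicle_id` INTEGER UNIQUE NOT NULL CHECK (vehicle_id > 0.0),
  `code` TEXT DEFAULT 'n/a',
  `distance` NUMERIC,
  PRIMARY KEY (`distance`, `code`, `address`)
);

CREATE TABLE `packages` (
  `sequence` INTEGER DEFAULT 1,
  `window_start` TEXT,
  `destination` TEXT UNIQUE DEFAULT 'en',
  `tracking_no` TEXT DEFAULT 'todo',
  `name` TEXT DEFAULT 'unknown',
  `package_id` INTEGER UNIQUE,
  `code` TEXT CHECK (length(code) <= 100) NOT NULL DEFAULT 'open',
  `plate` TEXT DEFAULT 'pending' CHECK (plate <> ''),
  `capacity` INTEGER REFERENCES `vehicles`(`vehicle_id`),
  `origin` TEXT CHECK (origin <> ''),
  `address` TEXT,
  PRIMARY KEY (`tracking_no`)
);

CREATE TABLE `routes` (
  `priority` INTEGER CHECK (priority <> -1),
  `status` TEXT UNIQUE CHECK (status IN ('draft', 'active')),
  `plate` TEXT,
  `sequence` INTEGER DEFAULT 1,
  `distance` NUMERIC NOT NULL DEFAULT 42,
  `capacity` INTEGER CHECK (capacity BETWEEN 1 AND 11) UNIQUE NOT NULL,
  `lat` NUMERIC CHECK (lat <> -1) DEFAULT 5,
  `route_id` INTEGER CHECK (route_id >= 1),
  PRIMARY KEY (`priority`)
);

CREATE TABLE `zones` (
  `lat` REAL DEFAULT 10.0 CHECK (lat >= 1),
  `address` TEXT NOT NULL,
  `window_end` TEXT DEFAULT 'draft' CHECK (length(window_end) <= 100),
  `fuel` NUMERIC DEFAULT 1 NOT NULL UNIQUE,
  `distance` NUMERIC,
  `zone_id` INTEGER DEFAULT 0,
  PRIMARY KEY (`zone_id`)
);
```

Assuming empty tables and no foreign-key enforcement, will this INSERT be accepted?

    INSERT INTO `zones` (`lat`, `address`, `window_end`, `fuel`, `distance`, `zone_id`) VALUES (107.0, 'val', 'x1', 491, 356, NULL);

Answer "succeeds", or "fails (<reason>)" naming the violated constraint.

fails (NOT NULL on zone_id)

zone_id is explicitly set to NULL, but zone_id is part of the PRIMARY KEY (implied NOT NULL).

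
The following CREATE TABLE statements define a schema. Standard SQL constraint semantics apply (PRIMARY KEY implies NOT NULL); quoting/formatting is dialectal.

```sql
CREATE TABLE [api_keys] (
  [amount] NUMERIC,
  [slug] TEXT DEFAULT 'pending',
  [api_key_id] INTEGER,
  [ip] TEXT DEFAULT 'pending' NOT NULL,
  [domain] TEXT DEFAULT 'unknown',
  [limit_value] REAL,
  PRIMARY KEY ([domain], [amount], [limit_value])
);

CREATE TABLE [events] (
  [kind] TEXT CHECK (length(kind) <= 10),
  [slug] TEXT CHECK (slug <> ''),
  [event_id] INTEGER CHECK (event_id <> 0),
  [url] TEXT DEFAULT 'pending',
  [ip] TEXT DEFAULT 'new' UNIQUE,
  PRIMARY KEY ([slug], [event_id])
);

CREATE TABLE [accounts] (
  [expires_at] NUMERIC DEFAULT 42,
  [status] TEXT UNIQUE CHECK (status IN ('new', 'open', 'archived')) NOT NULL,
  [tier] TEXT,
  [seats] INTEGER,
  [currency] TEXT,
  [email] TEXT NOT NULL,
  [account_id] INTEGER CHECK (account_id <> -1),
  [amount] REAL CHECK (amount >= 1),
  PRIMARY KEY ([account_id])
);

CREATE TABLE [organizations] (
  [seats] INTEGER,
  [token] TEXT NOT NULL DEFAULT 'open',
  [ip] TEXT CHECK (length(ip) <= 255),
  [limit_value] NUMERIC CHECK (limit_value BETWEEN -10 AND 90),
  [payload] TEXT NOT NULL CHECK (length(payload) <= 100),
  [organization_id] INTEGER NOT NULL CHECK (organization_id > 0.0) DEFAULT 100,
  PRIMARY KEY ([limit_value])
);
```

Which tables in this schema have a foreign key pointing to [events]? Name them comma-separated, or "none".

No REFERENCES clause anywhere in the schema names events.

none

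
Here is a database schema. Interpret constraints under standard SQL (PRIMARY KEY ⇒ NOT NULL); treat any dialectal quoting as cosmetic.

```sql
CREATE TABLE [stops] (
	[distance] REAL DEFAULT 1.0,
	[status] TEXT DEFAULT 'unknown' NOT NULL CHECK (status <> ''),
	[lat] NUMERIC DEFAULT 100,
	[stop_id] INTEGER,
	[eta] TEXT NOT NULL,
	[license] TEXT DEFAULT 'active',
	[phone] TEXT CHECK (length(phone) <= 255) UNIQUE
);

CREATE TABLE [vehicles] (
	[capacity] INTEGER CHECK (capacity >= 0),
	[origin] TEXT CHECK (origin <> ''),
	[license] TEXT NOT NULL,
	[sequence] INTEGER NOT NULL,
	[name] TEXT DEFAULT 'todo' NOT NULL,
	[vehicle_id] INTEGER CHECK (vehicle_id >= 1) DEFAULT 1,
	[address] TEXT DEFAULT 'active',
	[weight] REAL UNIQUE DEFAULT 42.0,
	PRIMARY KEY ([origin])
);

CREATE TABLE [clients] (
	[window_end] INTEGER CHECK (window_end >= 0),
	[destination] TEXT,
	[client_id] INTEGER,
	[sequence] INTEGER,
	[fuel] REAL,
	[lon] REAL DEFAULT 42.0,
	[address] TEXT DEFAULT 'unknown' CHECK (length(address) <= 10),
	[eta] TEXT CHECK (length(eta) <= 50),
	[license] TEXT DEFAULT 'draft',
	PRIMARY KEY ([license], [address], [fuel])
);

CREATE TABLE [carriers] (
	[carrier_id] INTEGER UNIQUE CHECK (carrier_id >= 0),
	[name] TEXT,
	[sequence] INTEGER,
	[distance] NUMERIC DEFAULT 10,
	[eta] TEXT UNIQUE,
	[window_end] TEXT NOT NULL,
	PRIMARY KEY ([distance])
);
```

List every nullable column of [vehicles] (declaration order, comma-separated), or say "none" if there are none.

capacity, vehicle_id, address, weight

- capacity: CHECK does not forbid NULL (a CHECK constraint passes when its expression is NULL) → nullable.
- origin: part of the PRIMARY KEY, which implies NOT NULL → not nullable.
- license: declared NOT NULL → not nullable.
- sequence: declared NOT NULL → not nullable.
- name: declared NOT NULL → not nullable.
- vehicle_id: CHECK does not forbid NULL (a CHECK constraint passes when its expression is NULL) → nullable.
- address: DEFAULT only fills an omitted column; an explicit NULL is still allowed → nullable.
- weight: UNIQUE does not imply NOT NULL → nullable.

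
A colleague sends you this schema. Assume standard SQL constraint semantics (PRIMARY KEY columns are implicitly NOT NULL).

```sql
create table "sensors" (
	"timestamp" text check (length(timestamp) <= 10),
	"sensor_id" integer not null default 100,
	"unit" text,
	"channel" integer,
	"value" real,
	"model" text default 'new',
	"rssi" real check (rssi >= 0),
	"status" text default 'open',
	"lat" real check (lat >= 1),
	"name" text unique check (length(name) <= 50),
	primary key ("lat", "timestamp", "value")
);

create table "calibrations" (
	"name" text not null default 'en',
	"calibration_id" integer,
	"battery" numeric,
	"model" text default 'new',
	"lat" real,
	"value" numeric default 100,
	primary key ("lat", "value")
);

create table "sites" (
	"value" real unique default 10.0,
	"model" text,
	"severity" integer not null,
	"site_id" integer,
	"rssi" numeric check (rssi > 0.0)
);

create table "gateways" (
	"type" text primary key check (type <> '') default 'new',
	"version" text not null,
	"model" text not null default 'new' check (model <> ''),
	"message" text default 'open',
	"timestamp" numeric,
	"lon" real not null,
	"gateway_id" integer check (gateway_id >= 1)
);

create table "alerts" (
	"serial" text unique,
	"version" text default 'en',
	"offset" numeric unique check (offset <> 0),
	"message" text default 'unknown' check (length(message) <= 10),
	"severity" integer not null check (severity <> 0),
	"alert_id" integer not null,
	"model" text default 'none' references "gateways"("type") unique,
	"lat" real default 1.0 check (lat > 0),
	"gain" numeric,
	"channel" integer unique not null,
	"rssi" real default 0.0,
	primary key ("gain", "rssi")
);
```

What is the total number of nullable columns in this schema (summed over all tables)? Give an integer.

sensors: 6 nullable (unit, channel, model, rssi, status, name — PK (lat, timestamp, value) and explicit NOT NULL columns excluded).
calibrations: 3 nullable (calibration_id, battery, model — PK (lat, value) and explicit NOT NULL columns excluded).
sites: 4 nullable (value, model, site_id, rssi — PK none and explicit NOT NULL columns excluded).
gateways: 3 nullable (message, timestamp, gateway_id — PK (type) and explicit NOT NULL columns excluded).
alerts: 6 nullable (serial, version, offset, message, model, lat — PK (gain, rssi) and explicit NOT NULL columns excluded).
Total: 6 + 3 + 4 + 3 + 6 = 22.

22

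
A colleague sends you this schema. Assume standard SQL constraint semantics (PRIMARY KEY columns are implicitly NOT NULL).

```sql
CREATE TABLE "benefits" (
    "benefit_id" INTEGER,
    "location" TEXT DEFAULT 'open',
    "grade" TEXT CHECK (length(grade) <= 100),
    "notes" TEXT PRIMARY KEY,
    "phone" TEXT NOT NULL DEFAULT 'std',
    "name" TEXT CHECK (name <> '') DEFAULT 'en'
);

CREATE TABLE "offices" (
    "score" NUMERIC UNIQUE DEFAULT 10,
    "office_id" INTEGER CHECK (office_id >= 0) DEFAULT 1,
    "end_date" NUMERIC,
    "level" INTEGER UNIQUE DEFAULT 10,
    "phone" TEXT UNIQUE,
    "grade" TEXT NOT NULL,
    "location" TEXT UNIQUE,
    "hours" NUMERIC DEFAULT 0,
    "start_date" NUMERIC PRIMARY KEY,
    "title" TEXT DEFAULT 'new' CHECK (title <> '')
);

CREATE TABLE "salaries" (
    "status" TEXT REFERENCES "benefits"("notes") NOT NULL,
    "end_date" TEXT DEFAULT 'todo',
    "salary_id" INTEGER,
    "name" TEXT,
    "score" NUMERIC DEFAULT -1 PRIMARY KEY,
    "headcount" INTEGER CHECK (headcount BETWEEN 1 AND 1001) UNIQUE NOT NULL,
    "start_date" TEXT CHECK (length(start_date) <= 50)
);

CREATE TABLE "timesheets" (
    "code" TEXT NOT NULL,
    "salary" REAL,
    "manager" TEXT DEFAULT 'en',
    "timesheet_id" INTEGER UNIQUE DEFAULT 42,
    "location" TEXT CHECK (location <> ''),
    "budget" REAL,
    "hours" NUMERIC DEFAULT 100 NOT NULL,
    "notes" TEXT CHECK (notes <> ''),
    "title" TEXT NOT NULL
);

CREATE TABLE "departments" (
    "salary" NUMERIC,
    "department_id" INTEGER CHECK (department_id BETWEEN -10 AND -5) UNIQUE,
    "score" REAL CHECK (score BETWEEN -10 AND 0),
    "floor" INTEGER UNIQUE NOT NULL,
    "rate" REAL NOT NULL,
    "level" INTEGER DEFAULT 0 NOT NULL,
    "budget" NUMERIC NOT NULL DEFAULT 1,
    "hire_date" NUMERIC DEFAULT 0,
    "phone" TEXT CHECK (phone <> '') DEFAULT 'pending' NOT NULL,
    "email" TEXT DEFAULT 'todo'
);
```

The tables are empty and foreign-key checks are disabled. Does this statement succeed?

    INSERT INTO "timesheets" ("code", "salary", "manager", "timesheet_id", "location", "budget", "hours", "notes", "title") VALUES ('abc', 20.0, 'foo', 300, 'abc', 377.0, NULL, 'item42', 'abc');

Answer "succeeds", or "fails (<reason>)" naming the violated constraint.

hours is explicitly set to NULL, but hours is declared NOT NULL.

fails (NOT NULL on hours)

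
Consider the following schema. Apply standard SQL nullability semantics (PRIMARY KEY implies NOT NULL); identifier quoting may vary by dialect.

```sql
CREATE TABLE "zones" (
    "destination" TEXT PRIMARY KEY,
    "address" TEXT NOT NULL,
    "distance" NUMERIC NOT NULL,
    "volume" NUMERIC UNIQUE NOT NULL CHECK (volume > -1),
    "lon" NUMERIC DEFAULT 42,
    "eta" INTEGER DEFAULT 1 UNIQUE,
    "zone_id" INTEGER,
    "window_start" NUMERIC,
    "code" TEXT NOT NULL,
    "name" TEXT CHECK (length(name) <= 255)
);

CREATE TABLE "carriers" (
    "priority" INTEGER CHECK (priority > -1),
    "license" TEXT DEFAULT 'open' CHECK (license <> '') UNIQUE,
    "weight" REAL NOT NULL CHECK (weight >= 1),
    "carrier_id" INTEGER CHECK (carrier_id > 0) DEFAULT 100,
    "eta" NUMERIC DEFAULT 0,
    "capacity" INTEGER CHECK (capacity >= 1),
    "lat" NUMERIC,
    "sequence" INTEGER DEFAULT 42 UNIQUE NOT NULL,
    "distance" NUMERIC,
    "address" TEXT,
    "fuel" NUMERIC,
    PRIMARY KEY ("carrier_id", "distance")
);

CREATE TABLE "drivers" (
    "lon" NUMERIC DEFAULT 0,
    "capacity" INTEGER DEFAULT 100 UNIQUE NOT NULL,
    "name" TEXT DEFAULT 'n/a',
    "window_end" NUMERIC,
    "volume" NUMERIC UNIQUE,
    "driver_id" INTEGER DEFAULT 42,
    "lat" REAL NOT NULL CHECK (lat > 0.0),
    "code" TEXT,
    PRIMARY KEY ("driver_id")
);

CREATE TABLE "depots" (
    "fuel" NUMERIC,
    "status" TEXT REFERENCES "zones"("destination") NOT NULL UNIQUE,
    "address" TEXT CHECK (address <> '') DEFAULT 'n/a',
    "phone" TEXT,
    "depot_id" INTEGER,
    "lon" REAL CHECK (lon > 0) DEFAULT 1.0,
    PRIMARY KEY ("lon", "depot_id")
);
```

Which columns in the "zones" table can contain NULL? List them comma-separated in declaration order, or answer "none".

- destination: part of the PRIMARY KEY, which implies NOT NULL → not nullable.
- address: declared NOT NULL → not nullable.
- distance: declared NOT NULL → not nullable.
- volume: declared NOT NULL → not nullable.
- lon: DEFAULT only fills an omitted column; an explicit NULL is still allowed → nullable.
- eta: UNIQUE does not imply NOT NULL → nullable.
- zone_id: no NOT NULL constraint applies → nullable.
- window_start: no NOT NULL constraint applies → nullable.
- code: declared NOT NULL → not nullable.
- name: CHECK does not forbid NULL (a CHECK constraint passes when its expression is NULL) → nullable.

lon, eta, zone_id, window_start, name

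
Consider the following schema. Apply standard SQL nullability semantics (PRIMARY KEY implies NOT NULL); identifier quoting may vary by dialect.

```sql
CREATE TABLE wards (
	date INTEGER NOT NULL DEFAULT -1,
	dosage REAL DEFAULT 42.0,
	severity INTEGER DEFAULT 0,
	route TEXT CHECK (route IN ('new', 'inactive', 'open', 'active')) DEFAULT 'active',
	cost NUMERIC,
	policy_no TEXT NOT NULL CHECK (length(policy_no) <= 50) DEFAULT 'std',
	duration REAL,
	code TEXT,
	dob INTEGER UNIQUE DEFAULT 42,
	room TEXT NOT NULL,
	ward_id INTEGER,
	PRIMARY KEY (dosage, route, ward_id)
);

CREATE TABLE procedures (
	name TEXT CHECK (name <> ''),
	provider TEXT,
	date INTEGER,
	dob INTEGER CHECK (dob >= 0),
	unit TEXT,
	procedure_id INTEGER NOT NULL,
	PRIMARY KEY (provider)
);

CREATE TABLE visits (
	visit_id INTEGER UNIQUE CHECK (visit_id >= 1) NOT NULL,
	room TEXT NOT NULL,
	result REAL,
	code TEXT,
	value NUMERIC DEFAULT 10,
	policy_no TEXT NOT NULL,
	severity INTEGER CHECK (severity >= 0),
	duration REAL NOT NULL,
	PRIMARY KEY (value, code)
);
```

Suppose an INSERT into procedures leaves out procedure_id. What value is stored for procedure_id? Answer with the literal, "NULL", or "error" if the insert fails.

error

procedure_id has no DEFAULT clause.
Omitting it would insert NULL, but it is declared NOT NULL, so the INSERT fails.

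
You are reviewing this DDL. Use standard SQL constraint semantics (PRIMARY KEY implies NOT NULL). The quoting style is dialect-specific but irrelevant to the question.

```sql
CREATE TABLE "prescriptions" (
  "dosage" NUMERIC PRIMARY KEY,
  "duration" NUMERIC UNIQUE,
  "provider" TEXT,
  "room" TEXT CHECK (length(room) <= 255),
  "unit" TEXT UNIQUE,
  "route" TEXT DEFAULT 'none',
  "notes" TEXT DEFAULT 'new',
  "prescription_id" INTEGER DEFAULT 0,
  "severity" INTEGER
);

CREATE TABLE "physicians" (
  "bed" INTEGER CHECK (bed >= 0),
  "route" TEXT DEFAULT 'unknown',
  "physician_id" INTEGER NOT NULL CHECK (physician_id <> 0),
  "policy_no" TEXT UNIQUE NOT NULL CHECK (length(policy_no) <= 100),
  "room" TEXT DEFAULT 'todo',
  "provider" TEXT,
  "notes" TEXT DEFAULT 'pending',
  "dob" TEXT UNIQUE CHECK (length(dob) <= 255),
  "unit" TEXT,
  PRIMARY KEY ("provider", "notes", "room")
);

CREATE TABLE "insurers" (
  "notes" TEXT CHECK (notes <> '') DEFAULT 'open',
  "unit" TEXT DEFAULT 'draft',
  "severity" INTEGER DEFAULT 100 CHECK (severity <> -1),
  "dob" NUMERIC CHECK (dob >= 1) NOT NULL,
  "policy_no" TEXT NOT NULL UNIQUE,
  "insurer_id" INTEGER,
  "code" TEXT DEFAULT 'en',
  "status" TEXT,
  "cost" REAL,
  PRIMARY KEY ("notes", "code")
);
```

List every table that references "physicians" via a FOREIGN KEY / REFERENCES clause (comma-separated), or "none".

No REFERENCES clause anywhere in the schema names physicians.

none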